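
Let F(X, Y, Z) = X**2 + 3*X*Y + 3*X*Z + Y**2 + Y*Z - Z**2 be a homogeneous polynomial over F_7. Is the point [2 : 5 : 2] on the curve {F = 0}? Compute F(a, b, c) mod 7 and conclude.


F(2,5,2) ≡ 0 (mod 7); P is on the curve.

Evaluate F(2, 5, 2) term-by-term (mod 7).
  X**2 ↦ 1·4·1·1 = 4
  3*X*Y ↦ 3·2·5·1 = 30
  3*X*Z ↦ 3·2·1·2 = 12
  Y**2 ↦ 1·1·25·1 = 25
  Y*Z ↦ 1·1·5·2 = 10
  -Z**2 ↦ -1·1·1·4 = -4
Sum: F(2, 5, 2) = (4) + (30) + (12) + (25) + (10) + (-4) = 77.
Reducing mod 7: 77 ≡ 0 (mod 7).
Since F(a, b, c) ≡ 0 (mod 7), P lies on the curve.


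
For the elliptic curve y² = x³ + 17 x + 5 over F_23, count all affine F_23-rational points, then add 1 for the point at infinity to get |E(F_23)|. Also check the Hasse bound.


Affine points = {(1, 0), (2, 1), (2, 22), (5, 10), (5, 13), (6, 1), (6, 22), (8, 3), (8, 20), (9, 6), (9, 17), (10, 5), (10, 18), (13, 10), (13, 13), (15, 1), (15, 22), (16, 7), (16, 16), (17, 3), (17, 20), (18, 5), (18, 18), (21, 3), (21, 20)}; affine count = 25; |E(F_23)| = 26.

Discriminant check: Δ ∝ 4a³ + 27b² = 4·17³ + 27·5² = 4·4913 + 27·25 ≡ 18 (mod 23). Nonzero ⇒ E is nonsingular.
For each x ∈ F_23, compute rhs = x³ + 17·x + 5 mod 23, then count y ∈ F_23 with y² ≡ rhs.
  x = 0: rhs = 5, matching y values: none (0 points).
  x = 1: rhs = 0, matching y values: 0 (1 points).
  x = 2: rhs = 1, matching y values: 1, 22 (2 points).
  x = 3: rhs = 14, matching y values: none (0 points).
  x = 4: rhs = 22, matching y values: none (0 points).
  x = 5: rhs = 8, matching y values: 10, 13 (2 points).
  x = 6: rhs = 1, matching y values: 1, 22 (2 points).
  x = 7: rhs = 7, matching y values: none (0 points).
  x = 8: rhs = 9, matching y values: 3, 20 (2 points).
  x = 9: rhs = 13, matching y values: 6, 17 (2 points).
  x = 10: rhs = 2, matching y values: 5, 18 (2 points).
  x = 11: rhs = 5, matching y values: none (0 points).
  x = 12: rhs = 5, matching y values: none (0 points).
  x = 13: rhs = 8, matching y values: 10, 13 (2 points).
  x = 14: rhs = 20, matching y values: none (0 points).
  x = 15: rhs = 1, matching y values: 1, 22 (2 points).
  x = 16: rhs = 3, matching y values: 7, 16 (2 points).
  x = 17: rhs = 9, matching y values: 3, 20 (2 points).
  x = 18: rhs = 2, matching y values: 5, 18 (2 points).
  x = 19: rhs = 11, matching y values: none (0 points).
  x = 20: rhs = 19, matching y values: none (0 points).
  x = 21: rhs = 9, matching y values: 3, 20 (2 points).
  x = 22: rhs = 10, matching y values: none (0 points).
Total affine count: 25.
Full point count |E(F_23)| = 25 + 1 = 26.
Hasse bound: |26 − (23+1)| = |2| = 2 ≤ 2√23 ≈ 9.5917 ✓.


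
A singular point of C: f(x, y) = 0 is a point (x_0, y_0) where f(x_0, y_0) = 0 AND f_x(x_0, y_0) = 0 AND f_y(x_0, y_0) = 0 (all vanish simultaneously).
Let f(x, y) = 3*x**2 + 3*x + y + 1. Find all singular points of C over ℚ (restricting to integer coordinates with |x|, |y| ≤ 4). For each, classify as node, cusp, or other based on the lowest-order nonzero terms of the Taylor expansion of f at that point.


No singular points in the scanned grid; C is smooth there.

Compute partial derivatives:
  f_x = 6*x + 3.
  f_y = 1.
f_y = 1 is a nonzero constant, so f_y never vanishes: no point (x, y) can satisfy f = f_x = f_y = 0. In particular no (x, y) ∈ {−4, ..., 4}² is singular; the curve is smooth.


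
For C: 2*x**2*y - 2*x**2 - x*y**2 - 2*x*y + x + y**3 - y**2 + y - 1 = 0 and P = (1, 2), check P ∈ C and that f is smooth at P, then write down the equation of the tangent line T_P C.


Tangent line at P: -3*x + 5*y - 7 = 0.

Step 1: f(1, 2) = 0, so P lies on C.
Step 2: partial derivatives
  f_x(x, y) = 4*x*y - 4*x - y**2 - 2*y + 1, f_y(x, y) = 2*x**2 - 2*x*y - 2*x + 3*y**2 - 2*y + 1.
  f_x(P) = -3, f_y(P) = 5 (gradient nonzero, so P is smooth).
Step 3: tangent line at P: -3·(x − 1) + 5·(y − 2) = 0.
Expanding: -3*x + 5*y - 7 = 0.


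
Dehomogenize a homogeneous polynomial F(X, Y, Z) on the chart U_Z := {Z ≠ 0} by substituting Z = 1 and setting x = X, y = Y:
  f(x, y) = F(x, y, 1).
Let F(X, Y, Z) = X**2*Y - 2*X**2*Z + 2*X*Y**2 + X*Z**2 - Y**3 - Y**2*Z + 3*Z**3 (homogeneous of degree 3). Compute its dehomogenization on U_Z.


f(x, y) = x**2*y - 2*x**2 + 2*x*y**2 + x - y**3 - y**2 + 3

On U_Z we set Z = 1. Each monomial c·X^i·Y^j·Z^k in F becomes c·x^i·y^j·1^k = c·x^i·y^j.
Substituting Z = 1: F(X, Y, 1) = x**2*y - 2*x**2 + 2*x*y**2 + x - y**3 - y**2 + 3.
Note: deg(f) ≤ deg(F) = 3; strict inequality happens when F is divisible by Z (lost terms).


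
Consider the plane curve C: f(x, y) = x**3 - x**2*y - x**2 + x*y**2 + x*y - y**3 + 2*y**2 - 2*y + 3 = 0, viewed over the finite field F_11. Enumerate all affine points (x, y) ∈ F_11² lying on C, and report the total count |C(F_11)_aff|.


Affine F_11-points: {(4, 6), (6, 2), (6, 3), (7, 0), (7, 9), (8, 0), (8, 5), (9, 2), (9, 10), (10, 2)}; count = 10.

For each of the 121 pairs (x, y) ∈ F_11², evaluate f(x, y) mod 11. Record the zeros.
  x = 0: [0↦3, 1↦2, 2↦10, 3↦10, 4↦7, 5↦6, 6↦1, 7↦8, 8↦10, 9↦1, 10↦8]  zeros at y ∈ ∅
  x = 1: [0↦3, 1↦3, 2↦3, 3↦8, 4↦1, 5↦9, 6↦4, 7↦2, 8↦8, 9↦5, 10↦9]  zeros at y ∈ ∅
  x = 2: [0↦7, 1↦6, 2↦7, 3↦4, 4↦2, 5↦6, 6↦10, 7↦8, 8↦5, 9↦6, 10↦5]  zeros at y ∈ ∅
  x = 3: [0↦10, 1↦6, 2↦6, 3↦4, 4↦5, 5↦3, 6↦3, 7↦10, 8↦7, 9↦10, 10↦2]  zeros at y ∈ ∅
  x = 4: [0↦7, 1↦9, 2↦6, 3↦3, 4↦5, 5↦6, 6↦0, 7↦3, 8↦9, 9↦1, 10↦6]  zeros at y ∈ {6}
  x = 5: [0↦4, 1↦10, 2↦2, 3↦7, 4↦8, 5↦10, 6↦7, 7↦4, 8↦6, 9↦7, 10↦1]  zeros at y ∈ ∅
  x = 6: [0↦7, 1↦4, 2↦0, 3↦0, 4↦9, 5↦10, 6↦8, 7↦8, 8↦4, 9↦1, 10↦4]  zeros at y ∈ {2, 3}
  x = 7: [0↦0, 1↦8, 2↦6, 3↦10, 4↦3, 5↦1, 6↦9, 7↦10, 8↦9, 9↦0, 10↦10]  zeros at y ∈ {0, 9}
  x = 8: [0↦0, 1↦6, 2↦4, 3↦10, 4↦7, 5↦0, 6↦5, 7↦5, 8↦5, 9↦10, 10↦3]  zeros at y ∈ {0, 5}
  x = 9: [0↦2, 1↦4, 2↦0, 3↦6, 4↦5, 5↦2, 6↦2, 7↦10, 8↦9, 9↦4, 10↦0]  zeros at y ∈ {2, 10}
  x = 10: [0↦1, 1↦8, 2↦0, 3↦4, 4↦3, 5↦2, 6↦6, 7↦9, 8↦5, 9↦10, 10↦7]  zeros at y ∈ {2}
Collecting zeros: affine points = {(4, 6), (6, 2), (6, 3), (7, 0), (7, 9), (8, 0), (8, 5), (9, 2), (9, 10), (10, 2)}.
Total count |C(F_11)_aff| = 10.


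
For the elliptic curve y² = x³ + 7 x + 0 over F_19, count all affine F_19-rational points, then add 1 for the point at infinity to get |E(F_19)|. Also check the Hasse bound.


Affine points = {(0, 0), (4, 4), (4, 15), (6, 7), (6, 12), (8, 6), (8, 13), (10, 5), (10, 14), (12, 8), (12, 11), (14, 7), (14, 12), (16, 3), (16, 16), (17, 4), (17, 15), (18, 7), (18, 12)}; affine count = 19; |E(F_19)| = 20.

Discriminant check: Δ ∝ 4a³ + 27b² = 4·7³ + 27·0² = 4·343 + 27·0 ≡ 4 (mod 19). Nonzero ⇒ E is nonsingular.
For each x ∈ F_19, compute rhs = x³ + 7·x + 0 mod 19, then count y ∈ F_19 with y² ≡ rhs.
  x = 0: rhs = 0, matching y values: 0 (1 points).
  x = 1: rhs = 8, matching y values: none (0 points).
  x = 2: rhs = 3, matching y values: none (0 points).
  x = 3: rhs = 10, matching y values: none (0 points).
  x = 4: rhs = 16, matching y values: 4, 15 (2 points).
  x = 5: rhs = 8, matching y values: none (0 points).
  x = 6: rhs = 11, matching y values: 7, 12 (2 points).
  x = 7: rhs = 12, matching y values: none (0 points).
  x = 8: rhs = 17, matching y values: 6, 13 (2 points).
  x = 9: rhs = 13, matching y values: none (0 points).
  x = 10: rhs = 6, matching y values: 5, 14 (2 points).
  x = 11: rhs = 2, matching y values: none (0 points).
  x = 12: rhs = 7, matching y values: 8, 11 (2 points).
  x = 13: rhs = 8, matching y values: none (0 points).
  x = 14: rhs = 11, matching y values: 7, 12 (2 points).
  x = 15: rhs = 3, matching y values: none (0 points).
  x = 16: rhs = 9, matching y values: 3, 16 (2 points).
  x = 17: rhs = 16, matching y values: 4, 15 (2 points).
  x = 18: rhs = 11, matching y values: 7, 12 (2 points).
Total affine count: 19.
Full point count |E(F_19)| = 19 + 1 = 20.
Hasse bound: |20 − (19+1)| = |0| = 0 ≤ 2√19 ≈ 8.7178 ✓.


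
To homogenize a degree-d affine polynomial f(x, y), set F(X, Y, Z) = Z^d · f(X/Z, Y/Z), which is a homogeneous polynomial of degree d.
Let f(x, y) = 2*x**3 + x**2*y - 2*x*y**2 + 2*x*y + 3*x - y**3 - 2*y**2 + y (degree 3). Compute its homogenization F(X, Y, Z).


F(X, Y, Z) = 2*X**3 + X**2*Y - 2*X*Y**2 + 2*X*Y*Z + 3*X*Z**2 - Y**3 - 2*Y**2*Z + Y*Z**2

deg(f) = 3.
Substitute x = X/Z, y = Y/Z into f, then multiply by Z^3.
  monomial 2·x^3·y^0 ↦ 2·X^3·Y^0·Z^0.
  monomial 1·x^2·y^1 ↦ 1·X^2·Y^1·Z^0.
  monomial -2·x^1·y^2 ↦ -2·X^1·Y^2·Z^0.
  monomial 2·x^1·y^1 ↦ 2·X^1·Y^1·Z^1.
  monomial 3·x^1·y^0 ↦ 3·X^1·Y^0·Z^2.
  monomial -1·x^0·y^3 ↦ -1·X^0·Y^3·Z^0.
  monomial -2·x^0·y^2 ↦ -2·X^0·Y^2·Z^1.
  monomial 1·x^0·y^1 ↦ 1·X^0·Y^1·Z^2.
Collecting: F(X, Y, Z) = 2*X**3 + X**2*Y - 2*X*Y**2 + 2*X*Y*Z + 3*X*Z**2 - Y**3 - 2*Y**2*Z + Y*Z**2.


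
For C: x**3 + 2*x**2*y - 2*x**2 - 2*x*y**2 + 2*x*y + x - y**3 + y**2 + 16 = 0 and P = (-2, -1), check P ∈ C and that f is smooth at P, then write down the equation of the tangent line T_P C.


Tangent line at P: 25*x - 9*y + 41 = 0.

Step 1: f(-2, -1) = 0, so P lies on C.
Step 2: partial derivatives
  f_x(x, y) = 3*x**2 + 4*x*y - 4*x - 2*y**2 + 2*y + 1, f_y(x, y) = 2*x**2 - 4*x*y + 2*x - 3*y**2 + 2*y.
  f_x(P) = 25, f_y(P) = -9 (gradient nonzero, so P is smooth).
Step 3: tangent line at P: 25·(x − -2) + -9·(y − -1) = 0.
Expanding: 25*x - 9*y + 41 = 0.


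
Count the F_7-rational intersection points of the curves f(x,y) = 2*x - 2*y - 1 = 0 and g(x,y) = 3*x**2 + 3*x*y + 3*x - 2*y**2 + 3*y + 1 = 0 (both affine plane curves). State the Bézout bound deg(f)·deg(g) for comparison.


Common zeros: {(2, 5), (6, 2)}; count = 2; Bézout bound = 2.

deg(f) = 1, deg(g) = 2, so Bézout bound = 2.
Scan x ∈ F_7. For each x, list the y ∈ F_7 with f(x, y) ≡ 0 and those with g(x, y) ≡ 0 (mod 7); the common zeros in that column are the intersection.
  x = 0: f ≡ 0 at y ∈ {3}; g ≡ 0 at y ∈ ∅; common: ∅.
  x = 1: f ≡ 0 at y ∈ {4}; g ≡ 0 at y ∈ {0, 3}; common: ∅.
  x = 2: f ≡ 0 at y ∈ {5}; g ≡ 0 at y ∈ {3, 5}; common: {5}.
  x = 3: f ≡ 0 at y ∈ {6}; g ≡ 0 at y ∈ ∅; common: ∅.
  x = 4: f ≡ 0 at y ∈ {0}; g ≡ 0 at y ∈ ∅; common: ∅.
  x = 5: f ≡ 0 at y ∈ {1}; g ≡ 0 at y ∈ {0, 2}; common: ∅.
  x = 6: f ≡ 0 at y ∈ {2}; g ≡ 0 at y ∈ {2, 5}; common: {2}.
Collecting: common zeros = {(2, 5), (6, 2)}, so the count is 2.
Comparison with the Bézout bound: 2 ≤ 2 = deg(f)·deg(g), as expected for curves with no common component (the bound is attained).


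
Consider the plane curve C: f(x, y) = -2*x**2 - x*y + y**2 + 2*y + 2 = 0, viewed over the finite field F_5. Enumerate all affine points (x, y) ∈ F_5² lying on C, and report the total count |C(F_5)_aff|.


Affine F_5-points: {(0, 1), (0, 2), (1, 0), (1, 4), (2, 1), (2, 4), (3, 3), (4, 0), (4, 2)}; count = 9.

For each of the 25 pairs (x, y) ∈ F_5², evaluate f(x, y) mod 5. Record the zeros.
  x = 0: [0↦2, 1↦0, 2↦0, 3↦2, 4↦1]  zeros at y ∈ {1, 2}
  x = 1: [0↦0, 1↦2, 2↦1, 3↦2, 4↦0]  zeros at y ∈ {0, 4}
  x = 2: [0↦4, 1↦0, 2↦3, 3↦3, 4↦0]  zeros at y ∈ {1, 4}
  x = 3: [0↦4, 1↦4, 2↦1, 3↦0, 4↦1]  zeros at y ∈ {3}
  x = 4: [0↦0, 1↦4, 2↦0, 3↦3, 4↦3]  zeros at y ∈ {0, 2}
Collecting zeros: affine points = {(0, 1), (0, 2), (1, 0), (1, 4), (2, 1), (2, 4), (3, 3), (4, 0), (4, 2)}.
Total count |C(F_5)_aff| = 9.


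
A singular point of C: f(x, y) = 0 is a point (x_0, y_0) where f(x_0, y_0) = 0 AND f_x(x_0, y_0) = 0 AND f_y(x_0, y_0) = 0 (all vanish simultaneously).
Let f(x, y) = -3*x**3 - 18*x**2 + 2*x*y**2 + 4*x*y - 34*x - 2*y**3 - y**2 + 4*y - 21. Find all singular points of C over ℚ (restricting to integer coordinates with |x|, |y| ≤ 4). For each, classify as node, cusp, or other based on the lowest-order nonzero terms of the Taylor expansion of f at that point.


Singular points: {(-2, -1)}; classification: cusp.

Compute partial derivatives:
  f_x = -9*x**2 - 36*x + 2*y**2 + 4*y - 34.
  f_y = 4*x*y + 4*x - 6*y**2 - 2*y + 4.
Scan x_0 ∈ {−4, ..., 4}. For each x_0, f_y(x_0, y) is a polynomial in y; find its integer roots y ∈ {−4, ..., 4}, then test f_x and f at those candidates.
  x = -4: f_y(-4, y) = -6*y**2 - 18*y - 12; vanishes at y ∈ {-2, -1}. (-4, -2): f_x = -34 ≠ 0; (-4, -1): f_x = -36 ≠ 0.
  x = -3: f_y(-3, y) = -6*y**2 - 14*y - 8; vanishes at y ∈ {-1}. (-3, -1): f_x = -9 ≠ 0.
  x = -2: f_y(-2, y) = -6*y**2 - 10*y - 4; vanishes at y ∈ {-1}. (-2, -1): f_x = 0, f = 0 — SINGULAR.
  x = -1: f_y(-1, y) = -6*y**2 - 6*y; vanishes at y ∈ {-1, 0}. (-1, -1): f_x = -9 ≠ 0; (-1, 0): f_x = -7 ≠ 0.
  x = 0: f_y(0, y) = -6*y**2 - 2*y + 4; vanishes at y ∈ {-1}. (0, -1): f_x = -36 ≠ 0.
  x = 1: f_y(1, y) = -6*y**2 + 2*y + 8; vanishes at y ∈ {-1}. (1, -1): f_x = -81 ≠ 0.
  x = 2: f_y(2, y) = -6*y**2 + 6*y + 12; vanishes at y ∈ {-1, 2}. (2, -1): f_x = -144 ≠ 0; (2, 2): f_x = -126 ≠ 0.
  x = 3: f_y(3, y) = -6*y**2 + 10*y + 16; vanishes at y ∈ {-1}. (3, -1): f_x = -225 ≠ 0.
  x = 4: f_y(4, y) = -6*y**2 + 14*y + 20; vanishes at y ∈ {-1}. (4, -1): f_x = -324 ≠ 0.
Only singular point on the grid: (-2, -1).
Classify: substitute x = -2 + u, y = -1 + v and expand: f = -3*u**3 + 2*u*v**2 - 2*v**3 + v**2.
No constant or linear terms (consistent with a singular point). Quadratic part: v**2. Cubic part: -3*u**3 + 2*u*v**2 - 2*v**3.
The quadratic part v**2 is a perfect square, so there is a single (double) tangent line v = 0, i.e. y = -1. Restricting the cubic part to that line (v = 0) leaves -3*u**3 ≠ 0, so f is not divisible by v and the branch is v² ≈ 3*u**3 to lowest order — this is a cusp.
Classification: cusp.


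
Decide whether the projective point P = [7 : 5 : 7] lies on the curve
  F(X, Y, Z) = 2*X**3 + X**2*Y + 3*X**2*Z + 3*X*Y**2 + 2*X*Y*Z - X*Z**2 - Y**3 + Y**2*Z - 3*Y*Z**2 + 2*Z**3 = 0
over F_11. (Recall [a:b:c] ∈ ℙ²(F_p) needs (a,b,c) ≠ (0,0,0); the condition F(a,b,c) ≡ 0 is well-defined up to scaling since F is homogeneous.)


F(7,5,7) ≡ 4 (mod 11); P is NOT on the curve.

Evaluate F(7, 5, 7) term-by-term (mod 11).
  2*X**3 ↦ 2·343·1·1 = 686
  X**2*Y ↦ 1·49·5·1 = 245
  3*X**2*Z ↦ 3·49·1·7 = 1029
  3*X*Y**2 ↦ 3·7·25·1 = 525
  2*X*Y*Z ↦ 2·7·5·7 = 490
  -X*Z**2 ↦ -1·7·1·49 = -343
  -Y**3 ↦ -1·1·125·1 = -125
  Y**2*Z ↦ 1·1·25·7 = 175
  -3*Y*Z**2 ↦ -3·1·5·49 = -735
  2*Z**3 ↦ 2·1·1·343 = 686
Sum: F(7, 5, 7) = (686) + (245) + (1029) + (525) + (490) + (-343) + (-125) + (175) + (-735) + (686) = 2633.
Reducing mod 11: 2633 ≡ 4 (mod 11).
Since F(a, b, c) ≡ 4 ≠ 0 (mod 11), P does NOT lie on the curve.


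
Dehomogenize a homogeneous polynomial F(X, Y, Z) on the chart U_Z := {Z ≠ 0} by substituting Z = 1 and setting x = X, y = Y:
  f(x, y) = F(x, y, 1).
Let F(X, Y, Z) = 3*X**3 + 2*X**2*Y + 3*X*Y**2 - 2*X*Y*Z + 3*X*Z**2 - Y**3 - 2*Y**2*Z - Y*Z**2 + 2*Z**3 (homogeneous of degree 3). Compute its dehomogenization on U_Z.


f(x, y) = 3*x**3 + 2*x**2*y + 3*x*y**2 - 2*x*y + 3*x - y**3 - 2*y**2 - y + 2

On U_Z we set Z = 1. Each monomial c·X^i·Y^j·Z^k in F becomes c·x^i·y^j·1^k = c·x^i·y^j.
Substituting Z = 1: F(X, Y, 1) = 3*x**3 + 2*x**2*y + 3*x*y**2 - 2*x*y + 3*x - y**3 - 2*y**2 - y + 2.
Note: deg(f) ≤ deg(F) = 3; strict inequality happens when F is divisible by Z (lost terms).


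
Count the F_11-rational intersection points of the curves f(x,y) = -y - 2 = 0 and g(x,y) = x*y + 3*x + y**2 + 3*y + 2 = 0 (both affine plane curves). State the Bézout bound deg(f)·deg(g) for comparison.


Common zeros: {(0, 9)}; count = 1; Bézout bound = 2.

deg(f) = 1, deg(g) = 2, so Bézout bound = 2.
Scan x ∈ F_11. For each x, list the y ∈ F_11 with f(x, y) ≡ 0 and those with g(x, y) ≡ 0 (mod 11); the common zeros in that column are the intersection.
  x = 0: f ≡ 0 at y ∈ {9}; g ≡ 0 at y ∈ {9, 10}; common: {9}.
  x = 1: f ≡ 0 at y ∈ {9}; g ≡ 0 at y ∈ ∅; common: ∅.
  x = 2: f ≡ 0 at y ∈ {9}; g ≡ 0 at y ∈ {2, 4}; common: ∅.
  x = 3: f ≡ 0 at y ∈ {9}; g ≡ 0 at y ∈ {0, 5}; common: ∅.
  x = 4: f ≡ 0 at y ∈ {9}; g ≡ 0 at y ∈ {1, 3}; common: ∅.
  x = 5: f ≡ 0 at y ∈ {9}; g ≡ 0 at y ∈ ∅; common: ∅.
  x = 6: f ≡ 0 at y ∈ {9}; g ≡ 0 at y ∈ {6, 7}; common: ∅.
  x = 7: f ≡ 0 at y ∈ {9}; g ≡ 0 at y ∈ ∅; common: ∅.
  x = 8: f ≡ 0 at y ∈ {9}; g ≡ 0 at y ∈ ∅; common: ∅.
  x = 9: f ≡ 0 at y ∈ {9}; g ≡ 0 at y ∈ ∅; common: ∅.
  x = 10: f ≡ 0 at y ∈ {9}; g ≡ 0 at y ∈ ∅; common: ∅.
Collecting: common zeros = {(0, 9)}, so the count is 1.
Comparison with the Bézout bound: 1 ≤ 2 = deg(f)·deg(g), as expected for curves with no common component (the affine F_11-count falls short of the bound because intersections may lie at infinity, over extension fields, or carry multiplicity).


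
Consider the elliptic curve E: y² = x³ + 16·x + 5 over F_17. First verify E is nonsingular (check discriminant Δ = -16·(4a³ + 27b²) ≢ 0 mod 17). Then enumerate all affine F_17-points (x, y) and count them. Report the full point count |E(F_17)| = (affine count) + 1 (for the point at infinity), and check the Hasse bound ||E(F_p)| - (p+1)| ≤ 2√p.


Affine points = {(7, 1), (7, 16), (8, 4), (8, 13), (10, 3), (10, 14), (11, 4), (11, 13), (12, 2), (12, 15), (13, 8), (13, 9), (14, 7), (14, 10), (15, 4), (15, 13)}; affine count = 16; |E(F_17)| = 17.

Discriminant check: Δ ∝ 4a³ + 27b² = 4·16³ + 27·5² = 4·4096 + 27·25 ≡ 8 (mod 17). Nonzero ⇒ E is nonsingular.
For each x ∈ F_17, compute rhs = x³ + 16·x + 5 mod 17, then count y ∈ F_17 with y² ≡ rhs.
  x = 0: rhs = 5, matching y values: none (0 points).
  x = 1: rhs = 5, matching y values: none (0 points).
  x = 2: rhs = 11, matching y values: none (0 points).
  x = 3: rhs = 12, matching y values: none (0 points).
  x = 4: rhs = 14, matching y values: none (0 points).
  x = 5: rhs = 6, matching y values: none (0 points).
  x = 6: rhs = 11, matching y values: none (0 points).
  x = 7: rhs = 1, matching y values: 1, 16 (2 points).
  x = 8: rhs = 16, matching y values: 4, 13 (2 points).
  x = 9: rhs = 11, matching y values: none (0 points).
  x = 10: rhs = 9, matching y values: 3, 14 (2 points).
  x = 11: rhs = 16, matching y values: 4, 13 (2 points).
  x = 12: rhs = 4, matching y values: 2, 15 (2 points).
  x = 13: rhs = 13, matching y values: 8, 9 (2 points).
  x = 14: rhs = 15, matching y values: 7, 10 (2 points).
  x = 15: rhs = 16, matching y values: 4, 13 (2 points).
  x = 16: rhs = 5, matching y values: none (0 points).
Total affine count: 16.
Full point count |E(F_17)| = 16 + 1 = 17.
Hasse bound: |17 − (17+1)| = |-1| = 1 ≤ 2√17 ≈ 8.2462 ✓.


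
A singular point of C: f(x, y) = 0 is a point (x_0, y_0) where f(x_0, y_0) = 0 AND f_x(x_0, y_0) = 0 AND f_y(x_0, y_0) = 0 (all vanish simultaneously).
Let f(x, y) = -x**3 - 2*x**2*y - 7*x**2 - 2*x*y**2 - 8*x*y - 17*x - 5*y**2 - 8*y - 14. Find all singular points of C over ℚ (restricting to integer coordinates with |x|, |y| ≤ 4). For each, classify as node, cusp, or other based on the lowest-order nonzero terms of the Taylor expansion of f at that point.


Singular points: {(-3, 1)}; classification: cusp.

Compute partial derivatives:
  f_x = -3*x**2 - 4*x*y - 14*x - 2*y**2 - 8*y - 17.
  f_y = -2*x**2 - 4*x*y - 8*x - 10*y - 8.
Scan x_0 ∈ {−4, ..., 4}. For each x_0, f_y(x_0, y) is a polynomial in y; find its integer roots y ∈ {−4, ..., 4}, then test f_x and f at those candidates.
  x = -4: f_y(-4, y) = 6*y - 8; no integer root y with |y| ≤ 4.
  x = -3: f_y(-3, y) = 2*y - 2; vanishes at y ∈ {1}. (-3, 1): f_x = 0, f = 0 — SINGULAR.
  x = -2: f_y(-2, y) = -2*y; vanishes at y ∈ {0}. (-2, 0): f_x = -1 ≠ 0.
  x = -1: f_y(-1, y) = -6*y - 2; no integer root y with |y| ≤ 4.
  x = 0: f_y(0, y) = -10*y - 8; no integer root y with |y| ≤ 4.
  x = 1: f_y(1, y) = -14*y - 18; no integer root y with |y| ≤ 4.
  x = 2: f_y(2, y) = -18*y - 32; no integer root y with |y| ≤ 4.
  x = 3: f_y(3, y) = -22*y - 50; no integer root y with |y| ≤ 4.
  x = 4: f_y(4, y) = -26*y - 72; no integer root y with |y| ≤ 4.
Only singular point on the grid: (-3, 1).
Classify: substitute x = -3 + u, y = 1 + v and expand: f = -u**3 - 2*u**2*v - 2*u*v**2 + v**2.
No constant or linear terms (consistent with a singular point). Quadratic part: v**2. Cubic part: -u**3 - 2*u**2*v - 2*u*v**2.
The quadratic part v**2 is a perfect square, so there is a single (double) tangent line v = 0, i.e. y = 1. Restricting the cubic part to that line (v = 0) leaves -u**3 ≠ 0, so f is not divisible by v and the branch is v² ≈ u**3 to lowest order — this is a cusp.
Classification: cusp.


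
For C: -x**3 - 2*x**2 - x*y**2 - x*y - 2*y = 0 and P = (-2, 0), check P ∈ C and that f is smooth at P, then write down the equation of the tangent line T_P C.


Tangent line at P: -4*x - 8 = 0.

Step 1: f(-2, 0) = 0, so P lies on C.
Step 2: partial derivatives
  f_x(x, y) = -3*x**2 - 4*x - y**2 - y, f_y(x, y) = -2*x*y - x - 2.
  f_x(P) = -4, f_y(P) = 0 (gradient nonzero, so P is smooth).
Step 3: tangent line at P: -4·(x − -2) + 0·(y − 0) = 0.
Expanding: -4*x - 8 = 0.


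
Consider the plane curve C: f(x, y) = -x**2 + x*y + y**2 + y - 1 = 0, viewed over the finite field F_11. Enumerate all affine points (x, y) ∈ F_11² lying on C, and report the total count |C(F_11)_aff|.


Affine F_11-points: {(0, 3), (0, 7), (1, 4), (1, 5), (3, 3), (3, 4), (4, 1), (4, 5), (7, 7), (8, 1)}; count = 10.

For each of the 121 pairs (x, y) ∈ F_11², evaluate f(x, y) mod 11. Record the zeros.
  x = 0: [0↦10, 1↦1, 2↦5, 3↦0, 4↦8, 5↦7, 6↦8, 7↦0, 8↦5, 9↦1, 10↦10]  zeros at y ∈ {3, 7}
  x = 1: [0↦9, 1↦1, 2↦6, 3↦2, 4↦0, 5↦0, 6↦2, 7↦6, 8↦1, 9↦9, 10↦8]  zeros at y ∈ {4, 5}
  x = 2: [0↦6, 1↦10, 2↦5, 3↦2, 4↦1, 5↦2, 6↦5, 7↦10, 8↦6, 9↦4, 10↦4]  zeros at y ∈ ∅
  x = 3: [0↦1, 1↦6, 2↦2, 3↦0, 4↦0, 5↦2, 6↦6, 7↦1, 8↦9, 9↦8, 10↦9]  zeros at y ∈ {3, 4}
  x = 4: [0↦5, 1↦0, 2↦8, 3↦7, 4↦8, 5↦0, 6↦5, 7↦1, 8↦10, 9↦10, 10↦1]  zeros at y ∈ {1, 5}
  x = 5: [0↦7, 1↦3, 2↦1, 3↦1, 4↦3, 5↦7, 6↦2, 7↦10, 8↦9, 9↦10, 10↦2]  zeros at y ∈ ∅
  x = 6: [0↦7, 1↦4, 2↦3, 3↦4, 4↦7, 5↦1, 6↦8, 7↦6, 8↦6, 9↦8, 10↦1]  zeros at y ∈ ∅
  x = 7: [0↦5, 1↦3, 2↦3, 3↦5, 4↦9, 5↦4, 6↦1, 7↦0, 8↦1, 9↦4, 10↦9]  zeros at y ∈ {7}
  x = 8: [0↦1, 1↦0, 2↦1, 3↦4, 4↦9, 5↦5, 6↦3, 7↦3, 8↦5, 9↦9, 10↦4]  zeros at y ∈ {1}
  x = 9: [0↦6, 1↦6, 2↦8, 3↦1, 4↦7, 5↦4, 6↦3, 7↦4, 8↦7, 9↦1, 10↦8]  zeros at y ∈ ∅
  x = 10: [0↦9, 1↦10, 2↦2, 3↦7, 4↦3, 5↦1, 6↦1, 7↦3, 8↦7, 9↦2, 10↦10]  zeros at y ∈ ∅
Collecting zeros: affine points = {(0, 3), (0, 7), (1, 4), (1, 5), (3, 3), (3, 4), (4, 1), (4, 5), (7, 7), (8, 1)}.
Total count |C(F_11)_aff| = 10.


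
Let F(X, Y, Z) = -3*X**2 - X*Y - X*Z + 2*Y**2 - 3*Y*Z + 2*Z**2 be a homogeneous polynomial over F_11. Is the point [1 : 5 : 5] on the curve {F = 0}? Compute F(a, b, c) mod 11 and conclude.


F(1,5,5) ≡ 1 (mod 11); P is NOT on the curve.

Evaluate F(1, 5, 5) term-by-term (mod 11).
  -3*X**2 ↦ -3·1·1·1 = -3
  -X*Y ↦ -1·1·5·1 = -5
  -X*Z ↦ -1·1·1·5 = -5
  2*Y**2 ↦ 2·1·25·1 = 50
  -3*Y*Z ↦ -3·1·5·5 = -75
  2*Z**2 ↦ 2·1·1·25 = 50
Sum: F(1, 5, 5) = (-3) + (-5) + (-5) + (50) + (-75) + (50) = 12.
Reducing mod 11: 12 ≡ 1 (mod 11).
Since F(a, b, c) ≡ 1 ≠ 0 (mod 11), P does NOT lie on the curve.


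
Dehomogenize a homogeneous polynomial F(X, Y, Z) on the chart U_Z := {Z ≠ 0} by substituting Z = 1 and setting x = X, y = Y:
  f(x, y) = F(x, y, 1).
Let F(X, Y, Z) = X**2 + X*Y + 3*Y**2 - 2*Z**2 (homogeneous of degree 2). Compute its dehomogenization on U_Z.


f(x, y) = x**2 + x*y + 3*y**2 - 2

On U_Z we set Z = 1. Each monomial c·X^i·Y^j·Z^k in F becomes c·x^i·y^j·1^k = c·x^i·y^j.
Substituting Z = 1: F(X, Y, 1) = x**2 + x*y + 3*y**2 - 2.
Note: deg(f) ≤ deg(F) = 2; strict inequality happens when F is divisible by Z (lost terms).


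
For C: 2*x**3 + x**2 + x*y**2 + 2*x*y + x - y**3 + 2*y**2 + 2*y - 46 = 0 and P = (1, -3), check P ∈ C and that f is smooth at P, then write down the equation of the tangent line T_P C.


Tangent line at P: 12*x - 41*y - 135 = 0.

Step 1: f(1, -3) = 0, so P lies on C.
Step 2: partial derivatives
  f_x(x, y) = 6*x**2 + 2*x + y**2 + 2*y + 1, f_y(x, y) = 2*x*y + 2*x - 3*y**2 + 4*y + 2.
  f_x(P) = 12, f_y(P) = -41 (gradient nonzero, so P is smooth).
Step 3: tangent line at P: 12·(x − 1) + -41·(y − -3) = 0.
Expanding: 12*x - 41*y - 135 = 0.


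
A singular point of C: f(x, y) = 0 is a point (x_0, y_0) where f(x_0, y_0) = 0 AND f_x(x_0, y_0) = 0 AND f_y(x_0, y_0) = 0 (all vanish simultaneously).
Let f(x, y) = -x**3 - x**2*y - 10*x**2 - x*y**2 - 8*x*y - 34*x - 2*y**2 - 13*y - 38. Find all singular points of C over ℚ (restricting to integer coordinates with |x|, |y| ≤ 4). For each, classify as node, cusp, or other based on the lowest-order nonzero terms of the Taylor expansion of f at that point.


Singular points: {(-3, -1)}; classification: cusp.

Compute partial derivatives:
  f_x = -3*x**2 - 2*x*y - 20*x - y**2 - 8*y - 34.
  f_y = -x**2 - 2*x*y - 8*x - 4*y - 13.
Scan x_0 ∈ {−4, ..., 4}. For each x_0, f_y(x_0, y) is a polynomial in y; find its integer roots y ∈ {−4, ..., 4}, then test f_x and f at those candidates.
  x = -4: f_y(-4, y) = 4*y + 3; no integer root y with |y| ≤ 4.
  x = -3: f_y(-3, y) = 2*y + 2; vanishes at y ∈ {-1}. (-3, -1): f_x = 0, f = 0 — SINGULAR.
  x = -2: f_y(-2, y) = -1; no integer root y with |y| ≤ 4.
  x = -1: f_y(-1, y) = -2*y - 6; vanishes at y ∈ {-3}. (-1, -3): f_x = -8 ≠ 0.
  x = 0: f_y(0, y) = -4*y - 13; no integer root y with |y| ≤ 4.
  x = 1: f_y(1, y) = -6*y - 22; no integer root y with |y| ≤ 4.
  x = 2: f_y(2, y) = -8*y - 33; no integer root y with |y| ≤ 4.
  x = 3: f_y(3, y) = -10*y - 46; no integer root y with |y| ≤ 4.
  x = 4: f_y(4, y) = -12*y - 61; no integer root y with |y| ≤ 4.
Only singular point on the grid: (-3, -1).
Classify: substitute x = -3 + u, y = -1 + v and expand: f = -u**3 - u**2*v - u*v**2 + v**2.
No constant or linear terms (consistent with a singular point). Quadratic part: v**2. Cubic part: -u**3 - u**2*v - u*v**2.
The quadratic part v**2 is a perfect square, so there is a single (double) tangent line v = 0, i.e. y = -1. Restricting the cubic part to that line (v = 0) leaves -u**3 ≠ 0, so f is not divisible by v and the branch is v² ≈ u**3 to lowest order — this is a cusp.
Classification: cusp.


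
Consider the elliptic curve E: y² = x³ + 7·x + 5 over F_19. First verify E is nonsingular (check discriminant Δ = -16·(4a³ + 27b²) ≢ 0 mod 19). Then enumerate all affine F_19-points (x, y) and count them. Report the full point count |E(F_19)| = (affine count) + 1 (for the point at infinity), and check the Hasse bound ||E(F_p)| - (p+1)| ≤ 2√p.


Affine points = {(0, 9), (0, 10), (6, 4), (6, 15), (7, 6), (7, 13), (10, 7), (10, 12), (11, 8), (11, 11), (14, 4), (14, 15), (18, 4), (18, 15)}; affine count = 14; |E(F_19)| = 15.

Discriminant check: Δ ∝ 4a³ + 27b² = 4·7³ + 27·5² = 4·343 + 27·25 ≡ 14 (mod 19). Nonzero ⇒ E is nonsingular.
For each x ∈ F_19, compute rhs = x³ + 7·x + 5 mod 19, then count y ∈ F_19 with y² ≡ rhs.
  x = 0: rhs = 5, matching y values: 9, 10 (2 points).
  x = 1: rhs = 13, matching y values: none (0 points).
  x = 2: rhs = 8, matching y values: none (0 points).
  x = 3: rhs = 15, matching y values: none (0 points).
  x = 4: rhs = 2, matching y values: none (0 points).
  x = 5: rhs = 13, matching y values: none (0 points).
  x = 6: rhs = 16, matching y values: 4, 15 (2 points).
  x = 7: rhs = 17, matching y values: 6, 13 (2 points).
  x = 8: rhs = 3, matching y values: none (0 points).
  x = 9: rhs = 18, matching y values: none (0 points).
  x = 10: rhs = 11, matching y values: 7, 12 (2 points).
  x = 11: rhs = 7, matching y values: 8, 11 (2 points).
  x = 12: rhs = 12, matching y values: none (0 points).
  x = 13: rhs = 13, matching y values: none (0 points).
  x = 14: rhs = 16, matching y values: 4, 15 (2 points).
  x = 15: rhs = 8, matching y values: none (0 points).
  x = 16: rhs = 14, matching y values: none (0 points).
  x = 17: rhs = 2, matching y values: none (0 points).
  x = 18: rhs = 16, matching y values: 4, 15 (2 points).
Total affine count: 14.
Full point count |E(F_19)| = 14 + 1 = 15.
Hasse bound: |15 − (19+1)| = |-5| = 5 ≤ 2√19 ≈ 8.7178 ✓.


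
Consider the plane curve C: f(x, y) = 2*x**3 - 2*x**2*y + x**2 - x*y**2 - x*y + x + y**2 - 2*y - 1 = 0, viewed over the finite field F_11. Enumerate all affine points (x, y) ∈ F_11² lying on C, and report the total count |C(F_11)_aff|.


Affine F_11-points: {(1, 5), (3, 2), (3, 3), (6, 0), (6, 6), (10, 9)}; count = 6.

For each of the 121 pairs (x, y) ∈ F_11², evaluate f(x, y) mod 11. Record the zeros.
  x = 0: [0↦10, 1↦9, 2↦10, 3↦2, 4↦7, 5↦3, 6↦1, 7↦1, 8↦3, 9↦7, 10↦2]  zeros at y ∈ ∅
  x = 1: [0↦3, 1↦9, 2↦4, 3↦10, 4↦5, 5↦0, 6↦6, 7↦1, 8↦7, 9↦2, 10↦8]  zeros at y ∈ {5}
  x = 2: [0↦10, 1↦8, 2↦4, 3↦9, 4↦1, 5↦2, 6↦1, 7↦9, 8↦4, 9↦8, 10↦10]  zeros at y ∈ ∅
  x = 3: [0↦10, 1↦7, 2↦0, 3↦0, 4↦7, 5↦10, 6↦9, 7↦4, 8↦6, 9↦4, 10↦9]  zeros at y ∈ {2, 3}
  x = 4: [0↦4, 1↦7, 2↦4, 3↦6, 4↦2, 5↦3, 6↦9, 7↦9, 8↦3, 9↦2, 10↦6]  zeros at y ∈ ∅
  x = 5: [0↦4, 1↦9, 2↦6, 3↦6, 4↦9, 5↦4, 6↦2, 7↦3, 8↦7, 9↦3, 10↦2]  zeros at y ∈ ∅
  x = 6: [0↦0, 1↦3, 2↦7, 3↦1, 4↦7, 5↦3, 6↦0, 7↦9, 8↦8, 9↦8, 10↦9]  zeros at y ∈ {0, 6}
  x = 7: [0↦4, 1↦1, 2↦8, 3↦3, 4↦8, 5↦1, 6↦4, 7↦6, 8↦7, 9↦7, 10↦6]  zeros at y ∈ ∅
  x = 8: [0↦6, 1↦4, 2↦10, 3↦2, 4↦2, 5↦10, 6↦4, 7↦6, 8↦5, 9↦1, 10↦5]  zeros at y ∈ ∅
  x = 9: [0↦7, 1↦2, 2↦3, 3↦10, 4↦1, 5↦9, 6↦1, 7↦10, 8↦3, 9↦2, 10↦7]  zeros at y ∈ ∅
  x = 10: [0↦8, 1↦7, 2↦10, 3↦6, 4↦6, 5↦10, 6↦7, 7↦8, 8↦2, 9↦0, 10↦2]  zeros at y ∈ {9}
Collecting zeros: affine points = {(1, 5), (3, 2), (3, 3), (6, 0), (6, 6), (10, 9)}.
Total count |C(F_11)_aff| = 6.


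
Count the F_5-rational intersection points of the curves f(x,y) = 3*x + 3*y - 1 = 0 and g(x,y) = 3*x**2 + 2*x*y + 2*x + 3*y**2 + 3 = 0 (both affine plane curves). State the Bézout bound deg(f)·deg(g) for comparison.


Common zeros: {(0, 2), (4, 3)}; count = 2; Bézout bound = 2.

deg(f) = 1, deg(g) = 2, so Bézout bound = 2.
Scan x ∈ F_5. For each x, list the y ∈ F_5 with f(x, y) ≡ 0 and those with g(x, y) ≡ 0 (mod 5); the common zeros in that column are the intersection.
  x = 0: f ≡ 0 at y ∈ {2}; g ≡ 0 at y ∈ {2, 3}; common: {2}.
  x = 1: f ≡ 0 at y ∈ {1}; g ≡ 0 at y ∈ ∅; common: ∅.
  x = 2: f ≡ 0 at y ∈ {0}; g ≡ 0 at y ∈ ∅; common: ∅.
  x = 3: f ≡ 0 at y ∈ {4}; g ≡ 0 at y ∈ {1, 2}; common: ∅.
  x = 4: f ≡ 0 at y ∈ {3}; g ≡ 0 at y ∈ {1, 3}; common: {3}.
Collecting: common zeros = {(0, 2), (4, 3)}, so the count is 2.
Comparison with the Bézout bound: 2 ≤ 2 = deg(f)·deg(g), as expected for curves with no common component (the bound is attained).


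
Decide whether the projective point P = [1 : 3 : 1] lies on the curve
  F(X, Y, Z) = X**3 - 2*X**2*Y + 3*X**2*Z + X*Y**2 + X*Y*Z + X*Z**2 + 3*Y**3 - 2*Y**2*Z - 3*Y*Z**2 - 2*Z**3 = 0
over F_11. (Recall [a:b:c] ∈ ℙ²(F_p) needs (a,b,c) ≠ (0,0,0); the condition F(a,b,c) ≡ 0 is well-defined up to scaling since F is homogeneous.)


F(1,3,1) ≡ 8 (mod 11); P is NOT on the curve.

Evaluate F(1, 3, 1) term-by-term (mod 11).
  X**3 ↦ 1·1·1·1 = 1
  -2*X**2*Y ↦ -2·1·3·1 = -6
  3*X**2*Z ↦ 3·1·1·1 = 3
  X*Y**2 ↦ 1·1·9·1 = 9
  X*Y*Z ↦ 1·1·3·1 = 3
  X*Z**2 ↦ 1·1·1·1 = 1
  3*Y**3 ↦ 3·1·27·1 = 81
  -2*Y**2*Z ↦ -2·1·9·1 = -18
  -3*Y*Z**2 ↦ -3·1·3·1 = -9
  -2*Z**3 ↦ -2·1·1·1 = -2
Sum: F(1, 3, 1) = (1) + (-6) + (3) + (9) + (3) + (1) + (81) + (-18) + (-9) + (-2) = 63.
Reducing mod 11: 63 ≡ 8 (mod 11).
Since F(a, b, c) ≡ 8 ≠ 0 (mod 11), P does NOT lie on the curve.


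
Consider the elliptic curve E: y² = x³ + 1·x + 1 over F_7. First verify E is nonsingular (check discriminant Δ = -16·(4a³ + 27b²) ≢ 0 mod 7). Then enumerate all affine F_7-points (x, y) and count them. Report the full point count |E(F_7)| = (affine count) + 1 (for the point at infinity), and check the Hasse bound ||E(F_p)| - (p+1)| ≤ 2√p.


Affine points = {(0, 1), (0, 6), (2, 2), (2, 5)}; affine count = 4; |E(F_7)| = 5.

Discriminant check: Δ ∝ 4a³ + 27b² = 4·1³ + 27·1² = 4·1 + 27·1 ≡ 3 (mod 7). Nonzero ⇒ E is nonsingular.
For each x ∈ F_7, compute rhs = x³ + 1·x + 1 mod 7, then count y ∈ F_7 with y² ≡ rhs.
  x = 0: rhs = 1, matching y values: 1, 6 (2 points).
  x = 1: rhs = 3, matching y values: none (0 points).
  x = 2: rhs = 4, matching y values: 2, 5 (2 points).
  x = 3: rhs = 3, matching y values: none (0 points).
  x = 4: rhs = 6, matching y values: none (0 points).
  x = 5: rhs = 5, matching y values: none (0 points).
  x = 6: rhs = 6, matching y values: none (0 points).
Total affine count: 4.
Full point count |E(F_7)| = 4 + 1 = 5.
Hasse bound: |5 − (7+1)| = |-3| = 3 ≤ 2√7 ≈ 5.2915 ✓.


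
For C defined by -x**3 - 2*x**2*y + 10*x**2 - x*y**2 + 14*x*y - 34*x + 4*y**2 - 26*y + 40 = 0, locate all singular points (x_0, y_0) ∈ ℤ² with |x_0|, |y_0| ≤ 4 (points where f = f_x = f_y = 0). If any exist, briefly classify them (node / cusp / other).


Singular points: {(3, 1)}; classification: node.

Compute partial derivatives:
  f_x = -3*x**2 - 4*x*y + 20*x - y**2 + 14*y - 34.
  f_y = -2*x**2 - 2*x*y + 14*x + 8*y - 26.
Scan x_0 ∈ {−4, ..., 4}. For each x_0, f_y(x_0, y) is a polynomial in y; find its integer roots y ∈ {−4, ..., 4}, then test f_x and f at those candidates.
  x = -4: f_y(-4, y) = 16*y - 114; no integer root y with |y| ≤ 4.
  x = -3: f_y(-3, y) = 14*y - 86; no integer root y with |y| ≤ 4.
  x = -2: f_y(-2, y) = 12*y - 62; no integer root y with |y| ≤ 4.
  x = -1: f_y(-1, y) = 10*y - 42; no integer root y with |y| ≤ 4.
  x = 0: f_y(0, y) = 8*y - 26; no integer root y with |y| ≤ 4.
  x = 1: f_y(1, y) = 6*y - 14; no integer root y with |y| ≤ 4.
  x = 2: f_y(2, y) = 4*y - 6; no integer root y with |y| ≤ 4.
  x = 3: f_y(3, y) = 2*y - 2; vanishes at y ∈ {1}. (3, 1): f_x = 0, f = 0 — SINGULAR.
  x = 4: f_y(4, y) = -2; no integer root y with |y| ≤ 4.
Only singular point on the grid: (3, 1).
Classify: substitute x = 3 + u, y = 1 + v and expand: f = -u**3 - 2*u**2*v - u**2 - u*v**2 + v**2.
No constant or linear terms (consistent with a singular point). Quadratic part: -u**2 + v**2. Cubic part: -u**3 - 2*u**2*v - u*v**2.
The quadratic part v**2 - u**2 = (v − u)(v + u) splits into two distinct linear factors, so there are two distinct tangent lines y − 1 = ±(x − 3) — this is a node (ordinary double point).
Classification: node.


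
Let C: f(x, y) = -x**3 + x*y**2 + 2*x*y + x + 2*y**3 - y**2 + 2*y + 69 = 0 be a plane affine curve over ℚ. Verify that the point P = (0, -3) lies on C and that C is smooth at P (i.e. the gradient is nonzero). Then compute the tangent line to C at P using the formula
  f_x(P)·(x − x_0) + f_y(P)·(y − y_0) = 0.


Tangent line at P: 4*x + 62*y + 186 = 0.

Step 1: f(0, -3) = 0, so P lies on C.
Step 2: partial derivatives
  f_x(x, y) = -3*x**2 + y**2 + 2*y + 1, f_y(x, y) = 2*x*y + 2*x + 6*y**2 - 2*y + 2.
  f_x(P) = 4, f_y(P) = 62 (gradient nonzero, so P is smooth).
Step 3: tangent line at P: 4·(x − 0) + 62·(y − -3) = 0.
Expanding: 4*x + 62*y + 186 = 0.


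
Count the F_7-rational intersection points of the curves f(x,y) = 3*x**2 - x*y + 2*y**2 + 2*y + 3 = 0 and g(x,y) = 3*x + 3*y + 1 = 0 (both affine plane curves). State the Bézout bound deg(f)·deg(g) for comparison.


Common zeros: {(4, 5), (5, 4)}; count = 2; Bézout bound = 2.

deg(f) = 2, deg(g) = 1, so Bézout bound = 2.
Scan x ∈ F_7. For each x, list the y ∈ F_7 with f(x, y) ≡ 0 and those with g(x, y) ≡ 0 (mod 7); the common zeros in that column are the intersection.
  x = 0: f ≡ 0 at y ∈ {1, 5}; g ≡ 0 at y ∈ {2}; common: ∅.
  x = 1: f ≡ 0 at y ∈ {4, 6}; g ≡ 0 at y ∈ {1}; common: ∅.
  x = 2: f ≡ 0 at y ∈ ∅; g ≡ 0 at y ∈ {0}; common: ∅.
  x = 3: f ≡ 0 at y ∈ ∅; g ≡ 0 at y ∈ {6}; common: ∅.
  x = 4: f ≡ 0 at y ∈ {3, 5}; g ≡ 0 at y ∈ {5}; common: {5}.
  x = 5: f ≡ 0 at y ∈ {1, 4}; g ≡ 0 at y ∈ {4}; common: {4}.
  x = 6: f ≡ 0 at y ∈ ∅; g ≡ 0 at y ∈ {3}; common: ∅.
Collecting: common zeros = {(4, 5), (5, 4)}, so the count is 2.
Comparison with the Bézout bound: 2 ≤ 2 = deg(f)·deg(g), as expected for curves with no common component (the bound is attained).


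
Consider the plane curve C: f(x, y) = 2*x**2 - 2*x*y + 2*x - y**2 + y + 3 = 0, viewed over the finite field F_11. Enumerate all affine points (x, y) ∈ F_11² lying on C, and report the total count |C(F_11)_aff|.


Affine F_11-points: {(2, 1), (2, 7), (3, 8), (3, 9), (4, 7), (4, 8), (5, 4), (5, 9), (9, 1), (9, 4)}; count = 10.

For each of the 121 pairs (x, y) ∈ F_11², evaluate f(x, y) mod 11. Record the zeros.
  x = 0: [0↦3, 1↦3, 2↦1, 3↦8, 4↦2, 5↦5, 6↦6, 7↦5, 8↦2, 9↦8, 10↦1]  zeros at y ∈ ∅
  x = 1: [0↦7, 1↦5, 2↦1, 3↦6, 4↦9, 5↦10, 6↦9, 7↦6, 8↦1, 9↦5, 10↦7]  zeros at y ∈ ∅
  x = 2: [0↦4, 1↦0, 2↦5, 3↦8, 4↦9, 5↦8, 6↦5, 7↦0, 8↦4, 9↦6, 10↦6]  zeros at y ∈ {1, 7}
  x = 3: [0↦5, 1↦10, 2↦2, 3↦3, 4↦2, 5↦10, 6↦5, 7↦9, 8↦0, 9↦0, 10↦9]  zeros at y ∈ {8, 9}
  x = 4: [0↦10, 1↦2, 2↦3, 3↦2, 4↦10, 5↦5, 6↦9, 7↦0, 8↦0, 9↦9, 10↦5]  zeros at y ∈ {7, 8}
  x = 5: [0↦8, 1↦9, 2↦8, 3↦5, 4↦0, 5↦4, 6↦6, 7↦6, 8↦4, 9↦0, 10↦5]  zeros at y ∈ {4, 9}
  x = 6: [0↦10, 1↦9, 2↦6, 3↦1, 4↦5, 5↦7, 6↦7, 7↦5, 8↦1, 9↦6, 10↦9]  zeros at y ∈ ∅
  x = 7: [0↦5, 1↦2, 2↦8, 3↦1, 4↦3, 5↦3, 6↦1, 7↦8, 8↦2, 9↦5, 10↦6]  zeros at y ∈ ∅
  x = 8: [0↦4, 1↦10, 2↦3, 3↦5, 4↦5, 5↦3, 6↦10, 7↦4, 8↦7, 9↦8, 10↦7]  zeros at y ∈ ∅
  x = 9: [0↦7, 1↦0, 2↦2, 3↦2, 4↦0, 5↦7, 6↦1, 7↦4, 8↦5, 9↦4, 10↦1]  zeros at y ∈ {1, 4}
  x = 10: [0↦3, 1↦5, 2↦5, 3↦3, 4↦10, 5↦4, 6↦7, 7↦8, 8↦7, 9↦4, 10↦10]  zeros at y ∈ ∅
Collecting zeros: affine points = {(2, 1), (2, 7), (3, 8), (3, 9), (4, 7), (4, 8), (5, 4), (5, 9), (9, 1), (9, 4)}.
Total count |C(F_11)_aff| = 10.


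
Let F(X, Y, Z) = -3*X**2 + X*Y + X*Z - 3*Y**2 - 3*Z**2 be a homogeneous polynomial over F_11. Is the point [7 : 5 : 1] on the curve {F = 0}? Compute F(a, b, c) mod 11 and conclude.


F(7,5,1) ≡ 4 (mod 11); P is NOT on the curve.

Evaluate F(7, 5, 1) term-by-term (mod 11).
  -3*X**2 ↦ -3·49·1·1 = -147
  X*Y ↦ 1·7·5·1 = 35
  X*Z ↦ 1·7·1·1 = 7
  -3*Y**2 ↦ -3·1·25·1 = -75
  -3*Z**2 ↦ -3·1·1·1 = -3
Sum: F(7, 5, 1) = (-147) + (35) + (7) + (-75) + (-3) = -183.
Reducing mod 11: -183 ≡ 4 (mod 11).
Since F(a, b, c) ≡ 4 ≠ 0 (mod 11), P does NOT lie on the curve.


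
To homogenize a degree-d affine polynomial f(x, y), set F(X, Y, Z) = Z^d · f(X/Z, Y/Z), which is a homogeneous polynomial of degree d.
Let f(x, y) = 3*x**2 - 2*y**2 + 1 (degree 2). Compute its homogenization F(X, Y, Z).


F(X, Y, Z) = 3*X**2 - 2*Y**2 + Z**2

deg(f) = 2.
Substitute x = X/Z, y = Y/Z into f, then multiply by Z^2.
  monomial 3·x^2·y^0 ↦ 3·X^2·Y^0·Z^0.
  monomial -2·x^0·y^2 ↦ -2·X^0·Y^2·Z^0.
  monomial 1·x^0·y^0 ↦ 1·X^0·Y^0·Z^2.
Collecting: F(X, Y, Z) = 3*X**2 - 2*Y**2 + Z**2.


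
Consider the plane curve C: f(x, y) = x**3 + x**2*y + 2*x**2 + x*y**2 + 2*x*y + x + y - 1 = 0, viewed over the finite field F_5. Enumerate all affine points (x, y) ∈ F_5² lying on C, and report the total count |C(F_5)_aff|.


Affine F_5-points: {(0, 1), (1, 2), (1, 4), (2, 4), (4, 2), (4, 3)}; count = 6.

For each of the 25 pairs (x, y) ∈ F_5², evaluate f(x, y) mod 5. Record the zeros.
  x = 0: [0↦4, 1↦0, 2↦1, 3↦2, 4↦3]  zeros at y ∈ {1}
  x = 1: [0↦3, 1↦3, 2↦0, 3↦4, 4↦0]  zeros at y ∈ {2, 4}
  x = 2: [0↦2, 1↦3, 2↦3, 3↦2, 4↦0]  zeros at y ∈ {4}
  x = 3: [0↦2, 1↦1, 2↦1, 3↦2, 4↦4]  zeros at y ∈ ∅
  x = 4: [0↦4, 1↦3, 2↦0, 3↦0, 4↦3]  zeros at y ∈ {2, 3}
Collecting zeros: affine points = {(0, 1), (1, 2), (1, 4), (2, 4), (4, 2), (4, 3)}.
Total count |C(F_5)_aff| = 6.
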